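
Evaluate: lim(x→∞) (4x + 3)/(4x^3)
This is an ∞/∞ indeterminate form.

Apply L'Hôpital's rule: differentiate numerator and denominator separately.
  f(x) = 4·x + 3   ⇒   f'(x) = 4
  g(x) = 4·x^3   ⇒   g'(x) = 12·x^2
  lim(x→∞) f'(x)/g'(x) = lim(x→∞) (4)/(12·x^2)
  = 0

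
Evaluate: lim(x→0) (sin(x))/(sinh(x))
This is a 0/0 indeterminate form.

Apply L'Hôpital's rule: differentiate numerator and denominator separately.
  f(x) = sin(x)   ⇒   f'(x) = cos(x)
  g(x) = sinh(x)   ⇒   g'(x) = cosh(x)
  lim(x→0) f'(x)/g'(x) = lim(x→0) (cos(x))/(cosh(x))
  = 1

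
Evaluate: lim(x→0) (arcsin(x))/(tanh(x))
This is a 0/0 indeterminate form.

Apply L'Hôpital's rule: differentiate numerator and denominator separately.
  f(x) = asin(x)   ⇒   f'(x) = 1/sqrt(1 - x^2)
  g(x) = tanh(x)   ⇒   g'(x) = 1 - tanh(x)^2
  lim(x→0) f'(x)/g'(x) = lim(x→0) (1/sqrt(1 - x^2))/(1 - tanh(x)^2)
  = 1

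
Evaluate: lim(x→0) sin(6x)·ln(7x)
This is a 0·∞ indeterminate form.

Rewrite 0·∞ as a quotient (0/0 or ∞/∞ form), then apply L'Hôpital's rule:
  lim(x→0) sin(6x)·ln(7x) = 0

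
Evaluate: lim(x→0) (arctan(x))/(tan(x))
This is a 0/0 indeterminate form.

Apply L'Hôpital's rule: differentiate numerator and denominator separately.
  f(x) = atan(x)   ⇒   f'(x) = 1/(x^2 + 1)
  g(x) = tan(x)   ⇒   g'(x) = tan(x)^2 + 1
  lim(x→0) f'(x)/g'(x) = lim(x→0) (1/(x^2 + 1))/(tan(x)^2 + 1)
  = 1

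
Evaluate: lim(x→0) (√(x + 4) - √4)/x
This is a standard limit.

Factor or rationalize the expression:
  lim(x→0) (√(x + 4) - √4)/x = 1/4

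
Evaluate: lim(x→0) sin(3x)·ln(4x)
This is a 0·∞ indeterminate form.

Rewrite 0·∞ as a quotient (0/0 or ∞/∞ form), then apply L'Hôpital's rule:
  lim(x→0) sin(3x)·ln(4x) = 0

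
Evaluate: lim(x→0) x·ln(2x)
This is a 0·∞ indeterminate form.

Rewrite 0·∞ as a quotient (0/0 or ∞/∞ form), then apply L'Hôpital's rule:
  lim(x→0) x·ln(2x) = 0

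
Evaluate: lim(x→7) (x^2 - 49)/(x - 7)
This is a standard limit.

Factor or rationalize the expression:
  lim(x→7) (x^2 - 49)/(x - 7) = 14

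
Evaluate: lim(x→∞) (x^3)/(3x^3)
This is an ∞/∞ indeterminate form.

Apply L'Hôpital's rule: differentiate numerator and denominator separately.
  f(x) = x^3   ⇒   f'(x) = 3·x^2
  g(x) = 3·x^3   ⇒   g'(x) = 9·x^2
  lim(x→∞) f'(x)/g'(x) = lim(x→∞) (3·x^2)/(9·x^2)
  = 1/3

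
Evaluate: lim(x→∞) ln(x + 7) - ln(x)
This is an ∞-∞ indeterminate form.

Combine fractions or rationalize to convert ∞-∞ to 0/0 form:
  lim(x→∞) ln(x + 7) - ln(x) = 0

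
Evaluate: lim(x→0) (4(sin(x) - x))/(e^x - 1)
This is a 0/0 indeterminate form.

Apply L'Hôpital's rule: differentiate numerator and denominator separately.
  f(x) = -4·x + 4·sin(x)   ⇒   f'(x) = 4·cos(x) - 4
  g(x) = e^(x) - 1   ⇒   g'(x) = e^(x)
  lim(x→0) f'(x)/g'(x) = lim(x→0) (4·cos(x) - 4)/(e^(x))
  = 0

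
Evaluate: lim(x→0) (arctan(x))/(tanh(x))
This is a 0/0 indeterminate form.

Apply L'Hôpital's rule: differentiate numerator and denominator separately.
  f(x) = atan(x)   ⇒   f'(x) = 1/(x^2 + 1)
  g(x) = tanh(x)   ⇒   g'(x) = 1 - tanh(x)^2
  lim(x→0) f'(x)/g'(x) = lim(x→0) (1/(x^2 + 1))/(1 - tanh(x)^2)
  = 1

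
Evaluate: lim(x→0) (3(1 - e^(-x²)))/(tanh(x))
This is a 0/0 indeterminate form.

Apply L'Hôpital's rule: differentiate numerator and denominator separately.
  f(x) = 3 - 3·e^(-x^2)   ⇒   f'(x) = 6·x·e^(-x^2)
  g(x) = tanh(x)   ⇒   g'(x) = 1 - tanh(x)^2
  lim(x→0) f'(x)/g'(x) = lim(x→0) (6·x·e^(-x^2))/(1 - tanh(x)^2)
  = 0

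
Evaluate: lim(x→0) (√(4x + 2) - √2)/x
This is a standard limit.

Factor or rationalize the expression:
  lim(x→0) (√(4x + 2) - √2)/x = sqrt(2)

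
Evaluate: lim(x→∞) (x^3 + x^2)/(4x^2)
This is an ∞/∞ indeterminate form.

Apply L'Hôpital's rule: differentiate numerator and denominator separately.
  f(x) = x^3 + x^2   ⇒   f'(x) = 3·x^2 + 2·x
  g(x) = 4·x^2   ⇒   g'(x) = 8·x
  lim(x→∞) f'(x)/g'(x) = lim(x→∞) (3·x^2 + 2·x)/(8·x)
  = ∞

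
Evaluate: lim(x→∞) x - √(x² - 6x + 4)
This is an ∞-∞ indeterminate form.

Combine fractions or rationalize to convert ∞-∞ to 0/0 form:
  lim(x→∞) x - √(x² - 6x + 4) = 3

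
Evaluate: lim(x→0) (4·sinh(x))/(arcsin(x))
This is a 0/0 indeterminate form.

Apply L'Hôpital's rule: differentiate numerator and denominator separately.
  f(x) = 4·sinh(x)   ⇒   f'(x) = 4·cosh(x)
  g(x) = asin(x)   ⇒   g'(x) = 1/sqrt(1 - x^2)
  lim(x→0) f'(x)/g'(x) = lim(x→0) (4·cosh(x))/(1/sqrt(1 - x^2))
  = 4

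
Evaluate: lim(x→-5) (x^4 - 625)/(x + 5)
This is a standard limit.

Factor or rationalize the expression:
  lim(x→-5) (x^4 - 625)/(x + 5) = -500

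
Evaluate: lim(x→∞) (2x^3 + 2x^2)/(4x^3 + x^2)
This is an ∞/∞ indeterminate form.

Apply L'Hôpital's rule: differentiate numerator and denominator separately.
  f(x) = 2·x^3 + 2·x^2   ⇒   f'(x) = 6·x^2 + 4·x
  g(x) = 4·x^3 + x^2   ⇒   g'(x) = 12·x^2 + 2·x
  lim(x→∞) f'(x)/g'(x) = lim(x→∞) (6·x^2 + 4·x)/(12·x^2 + 2·x)
  = 1/2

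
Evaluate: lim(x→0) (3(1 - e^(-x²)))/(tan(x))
This is a 0/0 indeterminate form.

Apply L'Hôpital's rule: differentiate numerator and denominator separately.
  f(x) = 3 - 3·e^(-x^2)   ⇒   f'(x) = 6·x·e^(-x^2)
  g(x) = tan(x)   ⇒   g'(x) = tan(x)^2 + 1
  lim(x→0) f'(x)/g'(x) = lim(x→0) (6·x·e^(-x^2))/(tan(x)^2 + 1)
  = 0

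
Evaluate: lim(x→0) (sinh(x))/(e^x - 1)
This is a 0/0 indeterminate form.

Apply L'Hôpital's rule: differentiate numerator and denominator separately.
  f(x) = sinh(x)   ⇒   f'(x) = cosh(x)
  g(x) = e^(x) - 1   ⇒   g'(x) = e^(x)
  lim(x→0) f'(x)/g'(x) = lim(x→0) (cosh(x))/(e^(x))
  = 1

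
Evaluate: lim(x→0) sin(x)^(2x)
This is an exponential indeterminate form.

For exponential indeterminate forms, take the natural log:
  Let L = lim(x→0) sin(x)^(2x)
  Then ln(L) = lim(x→0) [exponent × ln(base)]
  Evaluate using L'Hôpital or standard limits, then exponentiate.
  L = 1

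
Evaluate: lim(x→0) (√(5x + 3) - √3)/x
This is a standard limit.

Factor or rationalize the expression:
  lim(x→0) (√(5x + 3) - √3)/x = 5·sqrt(3)/6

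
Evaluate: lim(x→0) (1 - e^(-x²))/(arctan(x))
This is a 0/0 indeterminate form.

Apply L'Hôpital's rule: differentiate numerator and denominator separately.
  f(x) = 1 - e^(-x^2)   ⇒   f'(x) = 2·x·e^(-x^2)
  g(x) = atan(x)   ⇒   g'(x) = 1/(x^2 + 1)
  lim(x→0) f'(x)/g'(x) = lim(x→0) (2·x·e^(-x^2))/(1/(x^2 + 1))
  = 0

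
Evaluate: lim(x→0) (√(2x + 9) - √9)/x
This is a standard limit.

Factor or rationalize the expression:
  lim(x→0) (√(2x + 9) - √9)/x = 1/3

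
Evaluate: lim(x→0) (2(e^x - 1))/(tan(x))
This is a 0/0 indeterminate form.

Apply L'Hôpital's rule: differentiate numerator and denominator separately.
  f(x) = 2·e^(x) - 2   ⇒   f'(x) = 2·e^(x)
  g(x) = tan(x)   ⇒   g'(x) = tan(x)^2 + 1
  lim(x→0) f'(x)/g'(x) = lim(x→0) (2·e^(x))/(tan(x)^2 + 1)
  = 2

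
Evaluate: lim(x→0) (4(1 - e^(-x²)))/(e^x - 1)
This is a 0/0 indeterminate form.

Apply L'Hôpital's rule: differentiate numerator and denominator separately.
  f(x) = 4 - 4·e^(-x^2)   ⇒   f'(x) = 8·x·e^(-x^2)
  g(x) = e^(x) - 1   ⇒   g'(x) = e^(x)
  lim(x→0) f'(x)/g'(x) = lim(x→0) (8·x·e^(-x^2))/(e^(x))
  = 0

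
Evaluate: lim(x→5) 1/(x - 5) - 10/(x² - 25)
This is an ∞-∞ indeterminate form.

Combine fractions or rationalize to convert ∞-∞ to 0/0 form:
  lim(x→5) 1/(x - 5) - 10/(x² - 25) = 1/10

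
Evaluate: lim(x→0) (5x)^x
This is an exponential indeterminate form.

For exponential indeterminate forms, take the natural log:
  Let L = lim(x→0) (5x)^x
  Then ln(L) = lim(x→0) [exponent × ln(base)]
  Evaluate using L'Hôpital or standard limits, then exponentiate.
  L = 1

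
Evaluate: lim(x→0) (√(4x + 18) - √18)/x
This is a standard limit.

Factor or rationalize the expression:
  lim(x→0) (√(4x + 18) - √18)/x = sqrt(2)/3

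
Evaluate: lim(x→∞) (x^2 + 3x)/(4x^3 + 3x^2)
This is an ∞/∞ indeterminate form.

Apply L'Hôpital's rule: differentiate numerator and denominator separately.
  f(x) = x^2 + 3·x   ⇒   f'(x) = 2·x + 3
  g(x) = 4·x^3 + 3·x^2   ⇒   g'(x) = 12·x^2 + 6·x
  lim(x→∞) f'(x)/g'(x) = lim(x→∞) (2·x + 3)/(12·x^2 + 6·x)
  = 0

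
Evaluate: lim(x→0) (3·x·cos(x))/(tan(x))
This is a 0/0 indeterminate form.

Apply L'Hôpital's rule: differentiate numerator and denominator separately.
  f(x) = 3·x·cos(x)   ⇒   f'(x) = -3·x·sin(x) + 3·cos(x)
  g(x) = tan(x)   ⇒   g'(x) = tan(x)^2 + 1
  lim(x→0) f'(x)/g'(x) = lim(x→0) (-3·x·sin(x) + 3·cos(x))/(tan(x)^2 + 1)
  = 3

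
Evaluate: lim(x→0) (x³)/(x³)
This is a 0/0 indeterminate form.

Apply L'Hôpital's rule: differentiate numerator and denominator separately.
  f(x) = x^3   ⇒   f'(x) = 3·x^2
  g(x) = x^3   ⇒   g'(x) = 3·x^2
  lim(x→0) f'(x)/g'(x) = lim(x→0) (3·x^2)/(3·x^2)
  = 1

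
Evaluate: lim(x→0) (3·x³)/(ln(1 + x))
This is a 0/0 indeterminate form.

Apply L'Hôpital's rule: differentiate numerator and denominator separately.
  f(x) = 3·x^3   ⇒   f'(x) = 9·x^2
  g(x) = ln(x + 1)   ⇒   g'(x) = 1/(x + 1)
  lim(x→0) f'(x)/g'(x) = lim(x→0) (9·x^2)/(1/(x + 1))
  = 0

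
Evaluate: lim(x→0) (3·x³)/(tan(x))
This is a 0/0 indeterminate form.

Apply L'Hôpital's rule: differentiate numerator and denominator separately.
  f(x) = 3·x^3   ⇒   f'(x) = 9·x^2
  g(x) = tan(x)   ⇒   g'(x) = tan(x)^2 + 1
  lim(x→0) f'(x)/g'(x) = lim(x→0) (9·x^2)/(tan(x)^2 + 1)
  = 0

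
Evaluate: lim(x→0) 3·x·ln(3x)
This is a 0·∞ indeterminate form.

Rewrite 0·∞ as a quotient (0/0 or ∞/∞ form), then apply L'Hôpital's rule:
  lim(x→0) 3·x·ln(3x) = 0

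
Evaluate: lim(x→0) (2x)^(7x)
This is an exponential indeterminate form.

For exponential indeterminate forms, take the natural log:
  Let L = lim(x→0) (2x)^(7x)
  Then ln(L) = lim(x→0) [exponent × ln(base)]
  Evaluate using L'Hôpital or standard limits, then exponentiate.
  L = 1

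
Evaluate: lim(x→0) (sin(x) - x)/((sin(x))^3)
This is a 0/0 indeterminate form.

Apply L'Hôpital's rule: differentiate numerator and denominator separately.
  f(x) = -x + sin(x)   ⇒   f'(x) = cos(x) - 1
  g(x) = sin(x)^3   ⇒   g'(x) = 3·sin(x)^2·cos(x)
  lim(x→0) f'(x)/g'(x) = lim(x→0) (cos(x) - 1)/(3·sin(x)^2·cos(x))
  = -1/6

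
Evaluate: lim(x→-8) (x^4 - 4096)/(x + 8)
This is a standard limit.

Factor or rationalize the expression:
  lim(x→-8) (x^4 - 4096)/(x + 8) = -2048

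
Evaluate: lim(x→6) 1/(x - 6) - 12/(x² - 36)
This is an ∞-∞ indeterminate form.

Combine fractions or rationalize to convert ∞-∞ to 0/0 form:
  lim(x→6) 1/(x - 6) - 12/(x² - 36) = 1/12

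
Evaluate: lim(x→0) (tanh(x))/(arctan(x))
This is a 0/0 indeterminate form.

Apply L'Hôpital's rule: differentiate numerator and denominator separately.
  f(x) = tanh(x)   ⇒   f'(x) = 1 - tanh(x)^2
  g(x) = atan(x)   ⇒   g'(x) = 1/(x^2 + 1)
  lim(x→0) f'(x)/g'(x) = lim(x→0) (1 - tanh(x)^2)/(1/(x^2 + 1))
  = 1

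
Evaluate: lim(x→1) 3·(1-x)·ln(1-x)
This is a 0·∞ indeterminate form.

Rewrite 0·∞ as a quotient (0/0 or ∞/∞ form), then apply L'Hôpital's rule:
  lim(x→1) 3·(1-x)·ln(1-x) = 0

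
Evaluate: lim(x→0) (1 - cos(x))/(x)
This is a 0/0 indeterminate form.

Apply L'Hôpital's rule: differentiate numerator and denominator separately.
  f(x) = 1 - cos(x)   ⇒   f'(x) = sin(x)
  g(x) = x   ⇒   g'(x) = 1
  lim(x→0) f'(x)/g'(x) = lim(x→0) (sin(x))/(1)
  = 0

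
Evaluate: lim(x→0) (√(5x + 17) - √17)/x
This is a standard limit.

Factor or rationalize the expression:
  lim(x→0) (√(5x + 17) - √17)/x = 5·sqrt(17)/34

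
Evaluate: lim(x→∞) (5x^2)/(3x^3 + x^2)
This is an ∞/∞ indeterminate form.

Apply L'Hôpital's rule: differentiate numerator and denominator separately.
  f(x) = 5·x^2   ⇒   f'(x) = 10·x
  g(x) = 3·x^3 + x^2   ⇒   g'(x) = 9·x^2 + 2·x
  lim(x→∞) f'(x)/g'(x) = lim(x→∞) (10·x)/(9·x^2 + 2·x)
  = 0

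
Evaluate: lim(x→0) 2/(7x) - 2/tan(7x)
This is an ∞-∞ indeterminate form.

Combine fractions or rationalize to convert ∞-∞ to 0/0 form:
  lim(x→0) 2/(7x) - 2/tan(7x) = 0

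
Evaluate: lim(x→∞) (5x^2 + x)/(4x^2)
This is an ∞/∞ indeterminate form.

Apply L'Hôpital's rule: differentiate numerator and denominator separately.
  f(x) = 5·x^2 + x   ⇒   f'(x) = 10·x + 1
  g(x) = 4·x^2   ⇒   g'(x) = 8·x
  lim(x→∞) f'(x)/g'(x) = lim(x→∞) (10·x + 1)/(8·x)
  = 5/4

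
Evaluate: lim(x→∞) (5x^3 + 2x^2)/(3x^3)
This is an ∞/∞ indeterminate form.

Apply L'Hôpital's rule: differentiate numerator and denominator separately.
  f(x) = 5·x^3 + 2·x^2   ⇒   f'(x) = 15·x^2 + 4·x
  g(x) = 3·x^3   ⇒   g'(x) = 9·x^2
  lim(x→∞) f'(x)/g'(x) = lim(x→∞) (15·x^2 + 4·x)/(9·x^2)
  = 5/3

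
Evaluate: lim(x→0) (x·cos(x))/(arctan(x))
This is a 0/0 indeterminate form.

Apply L'Hôpital's rule: differentiate numerator and denominator separately.
  f(x) = x·cos(x)   ⇒   f'(x) = -x·sin(x) + cos(x)
  g(x) = atan(x)   ⇒   g'(x) = 1/(x^2 + 1)
  lim(x→0) f'(x)/g'(x) = lim(x→0) (-x·sin(x) + cos(x))/(1/(x^2 + 1))
  = 1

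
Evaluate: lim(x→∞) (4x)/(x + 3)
This is an ∞/∞ indeterminate form.

Apply L'Hôpital's rule: differentiate numerator and denominator separately.
  f(x) = 4·x   ⇒   f'(x) = 4
  g(x) = x + 3   ⇒   g'(x) = 1
  lim(x→∞) f'(x)/g'(x) = lim(x→∞) (4)/(1)
  = 4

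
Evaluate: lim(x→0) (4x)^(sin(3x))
This is an exponential indeterminate form.

For exponential indeterminate forms, take the natural log:
  Let L = lim(x→0) (4x)^(sin(3x))
  Then ln(L) = lim(x→0) [exponent × ln(base)]
  Evaluate using L'Hôpital or standard limits, then exponentiate.
  L = 1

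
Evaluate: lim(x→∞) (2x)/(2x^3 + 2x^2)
This is an ∞/∞ indeterminate form.

Apply L'Hôpital's rule: differentiate numerator and denominator separately.
  f(x) = 2·x   ⇒   f'(x) = 2
  g(x) = 2·x^3 + 2·x^2   ⇒   g'(x) = 6·x^2 + 4·x
  lim(x→∞) f'(x)/g'(x) = lim(x→∞) (2)/(6·x^2 + 4·x)
  = 0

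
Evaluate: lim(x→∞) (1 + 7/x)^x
This is an exponential indeterminate form.

For exponential indeterminate forms, take the natural log:
  Let L = lim(x→∞) (1 + 7/x)^x
  Then ln(L) = lim(x→∞) [exponent × ln(base)]
  Evaluate using L'Hôpital or standard limits, then exponentiate.
  L = e^(7)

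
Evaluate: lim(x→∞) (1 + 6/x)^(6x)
This is an exponential indeterminate form.

For exponential indeterminate forms, take the natural log:
  Let L = lim(x→∞) (1 + 6/x)^(6x)
  Then ln(L) = lim(x→∞) [exponent × ln(base)]
  Evaluate using L'Hôpital or standard limits, then exponentiate.
  L = e^(36)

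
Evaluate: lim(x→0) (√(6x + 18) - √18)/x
This is a standard limit.

Factor or rationalize the expression:
  lim(x→0) (√(6x + 18) - √18)/x = sqrt(2)/2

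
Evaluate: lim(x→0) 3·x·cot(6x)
This is a 0·∞ indeterminate form.

Rewrite 0·∞ as a quotient (0/0 or ∞/∞ form), then apply L'Hôpital's rule:
  lim(x→0) 3·x·cot(6x) = 1/2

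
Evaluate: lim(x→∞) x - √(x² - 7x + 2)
This is an ∞-∞ indeterminate form.

Combine fractions or rationalize to convert ∞-∞ to 0/0 form:
  lim(x→∞) x - √(x² - 7x + 2) = 7/2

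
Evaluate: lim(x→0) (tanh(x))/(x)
This is a 0/0 indeterminate form.

Apply L'Hôpital's rule: differentiate numerator and denominator separately.
  f(x) = tanh(x)   ⇒   f'(x) = 1 - tanh(x)^2
  g(x) = x   ⇒   g'(x) = 1
  lim(x→0) f'(x)/g'(x) = lim(x→0) (1 - tanh(x)^2)/(1)
  = 1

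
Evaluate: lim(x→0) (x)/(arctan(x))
This is a 0/0 indeterminate form.

Apply L'Hôpital's rule: differentiate numerator and denominator separately.
  f(x) = x   ⇒   f'(x) = 1
  g(x) = atan(x)   ⇒   g'(x) = 1/(x^2 + 1)
  lim(x→0) f'(x)/g'(x) = lim(x→0) (1)/(1/(x^2 + 1))
  = 1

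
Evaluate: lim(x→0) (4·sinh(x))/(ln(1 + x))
This is a 0/0 indeterminate form.

Apply L'Hôpital's rule: differentiate numerator and denominator separately.
  f(x) = 4·sinh(x)   ⇒   f'(x) = 4·cosh(x)
  g(x) = ln(x + 1)   ⇒   g'(x) = 1/(x + 1)
  lim(x→0) f'(x)/g'(x) = lim(x→0) (4·cosh(x))/(1/(x + 1))
  = 4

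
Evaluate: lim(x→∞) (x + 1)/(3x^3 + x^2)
This is an ∞/∞ indeterminate form.

Apply L'Hôpital's rule: differentiate numerator and denominator separately.
  f(x) = x + 1   ⇒   f'(x) = 1
  g(x) = 3·x^3 + x^2   ⇒   g'(x) = 9·x^2 + 2·x
  lim(x→∞) f'(x)/g'(x) = lim(x→∞) (1)/(9·x^2 + 2·x)
  = 0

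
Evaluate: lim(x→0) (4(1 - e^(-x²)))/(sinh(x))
This is a 0/0 indeterminate form.

Apply L'Hôpital's rule: differentiate numerator and denominator separately.
  f(x) = 4 - 4·e^(-x^2)   ⇒   f'(x) = 8·x·e^(-x^2)
  g(x) = sinh(x)   ⇒   g'(x) = cosh(x)
  lim(x→0) f'(x)/g'(x) = lim(x→0) (8·x·e^(-x^2))/(cosh(x))
  = 0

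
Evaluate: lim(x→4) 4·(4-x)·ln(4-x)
This is a 0·∞ indeterminate form.

Rewrite 0·∞ as a quotient (0/0 or ∞/∞ form), then apply L'Hôpital's rule:
  lim(x→4) 4·(4-x)·ln(4-x) = 0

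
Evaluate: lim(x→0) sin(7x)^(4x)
This is an exponential indeterminate form.

For exponential indeterminate forms, take the natural log:
  Let L = lim(x→0) sin(7x)^(4x)
  Then ln(L) = lim(x→0) [exponent × ln(base)]
  Evaluate using L'Hôpital or standard limits, then exponentiate.
  L = 1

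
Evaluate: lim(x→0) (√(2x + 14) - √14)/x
This is a standard limit.

Factor or rationalize the expression:
  lim(x→0) (√(2x + 14) - √14)/x = sqrt(14)/14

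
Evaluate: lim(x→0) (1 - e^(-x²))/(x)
This is a 0/0 indeterminate form.

Apply L'Hôpital's rule: differentiate numerator and denominator separately.
  f(x) = 1 - e^(-x^2)   ⇒   f'(x) = 2·x·e^(-x^2)
  g(x) = x   ⇒   g'(x) = 1
  lim(x→0) f'(x)/g'(x) = lim(x→0) (2·x·e^(-x^2))/(1)
  = 0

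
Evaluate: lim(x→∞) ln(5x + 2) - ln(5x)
This is an ∞-∞ indeterminate form.

Combine fractions or rationalize to convert ∞-∞ to 0/0 form:
  lim(x→∞) ln(5x + 2) - ln(5x) = 0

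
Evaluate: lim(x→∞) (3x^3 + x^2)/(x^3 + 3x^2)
This is an ∞/∞ indeterminate form.

Apply L'Hôpital's rule: differentiate numerator and denominator separately.
  f(x) = 3·x^3 + x^2   ⇒   f'(x) = 9·x^2 + 2·x
  g(x) = x^3 + 3·x^2   ⇒   g'(x) = 3·x^2 + 6·x
  lim(x→∞) f'(x)/g'(x) = lim(x→∞) (9·x^2 + 2·x)/(3·x^2 + 6·x)
  = 3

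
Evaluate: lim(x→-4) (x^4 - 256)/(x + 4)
This is a standard limit.

Factor or rationalize the expression:
  lim(x→-4) (x^4 - 256)/(x + 4) = -256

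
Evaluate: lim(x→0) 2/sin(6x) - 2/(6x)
This is an ∞-∞ indeterminate form.

Combine fractions or rationalize to convert ∞-∞ to 0/0 form:
  lim(x→0) 2/sin(6x) - 2/(6x) = 0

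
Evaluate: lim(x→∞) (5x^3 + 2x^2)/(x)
This is an ∞/∞ indeterminate form.

Apply L'Hôpital's rule: differentiate numerator and denominator separately.
  f(x) = 5·x^3 + 2·x^2   ⇒   f'(x) = 15·x^2 + 4·x
  g(x) = x   ⇒   g'(x) = 1
  lim(x→∞) f'(x)/g'(x) = lim(x→∞) (15·x^2 + 4·x)/(1)
  = ∞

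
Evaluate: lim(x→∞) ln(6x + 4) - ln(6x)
This is an ∞-∞ indeterminate form.

Combine fractions or rationalize to convert ∞-∞ to 0/0 form:
  lim(x→∞) ln(6x + 4) - ln(6x) = 0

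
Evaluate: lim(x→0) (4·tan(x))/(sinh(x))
This is a 0/0 indeterminate form.

Apply L'Hôpital's rule: differentiate numerator and denominator separately.
  f(x) = 4·tan(x)   ⇒   f'(x) = 4·tan(x)^2 + 4
  g(x) = sinh(x)   ⇒   g'(x) = cosh(x)
  lim(x→0) f'(x)/g'(x) = lim(x→0) (4·tan(x)^2 + 4)/(cosh(x))
  = 4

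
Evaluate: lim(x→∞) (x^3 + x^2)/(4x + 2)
This is an ∞/∞ indeterminate form.

Apply L'Hôpital's rule: differentiate numerator and denominator separately.
  f(x) = x^3 + x^2   ⇒   f'(x) = 3·x^2 + 2·x
  g(x) = 4·x + 2   ⇒   g'(x) = 4
  lim(x→∞) f'(x)/g'(x) = lim(x→∞) (3·x^2 + 2·x)/(4)
  = ∞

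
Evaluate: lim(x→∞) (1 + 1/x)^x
This is an exponential indeterminate form.

For exponential indeterminate forms, take the natural log:
  Let L = lim(x→∞) (1 + 1/x)^x
  Then ln(L) = lim(x→∞) [exponent × ln(base)]
  Evaluate using L'Hôpital or standard limits, then exponentiate.
  L = e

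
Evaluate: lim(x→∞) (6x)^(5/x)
This is an exponential indeterminate form.

For exponential indeterminate forms, take the natural log:
  Let L = lim(x→∞) (6x)^(5/x)
  Then ln(L) = lim(x→∞) [exponent × ln(base)]
  Evaluate using L'Hôpital or standard limits, then exponentiate.
  L = 1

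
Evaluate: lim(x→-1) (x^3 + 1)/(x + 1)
This is a standard limit.

Factor or rationalize the expression:
  lim(x→-1) (x^3 + 1)/(x + 1) = 3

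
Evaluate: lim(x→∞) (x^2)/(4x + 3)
This is an ∞/∞ indeterminate form.

Apply L'Hôpital's rule: differentiate numerator and denominator separately.
  f(x) = x^2   ⇒   f'(x) = 2·x
  g(x) = 4·x + 3   ⇒   g'(x) = 4
  lim(x→∞) f'(x)/g'(x) = lim(x→∞) (2·x)/(4)
  = ∞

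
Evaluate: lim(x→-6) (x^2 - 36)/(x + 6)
This is a standard limit.

Factor or rationalize the expression:
  lim(x→-6) (x^2 - 36)/(x + 6) = -12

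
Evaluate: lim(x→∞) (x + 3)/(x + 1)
This is an ∞/∞ indeterminate form.

Apply L'Hôpital's rule: differentiate numerator and denominator separately.
  f(x) = x + 3   ⇒   f'(x) = 1
  g(x) = x + 1   ⇒   g'(x) = 1
  lim(x→∞) f'(x)/g'(x) = lim(x→∞) (1)/(1)
  = 1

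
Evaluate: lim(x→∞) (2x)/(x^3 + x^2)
This is an ∞/∞ indeterminate form.

Apply L'Hôpital's rule: differentiate numerator and denominator separately.
  f(x) = 2·x   ⇒   f'(x) = 2
  g(x) = x^3 + x^2   ⇒   g'(x) = 3·x^2 + 2·x
  lim(x→∞) f'(x)/g'(x) = lim(x→∞) (2)/(3·x^2 + 2·x)
  = 0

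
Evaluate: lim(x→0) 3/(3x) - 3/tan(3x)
This is an ∞-∞ indeterminate form.

Combine fractions or rationalize to convert ∞-∞ to 0/0 form:
  lim(x→0) 3/(3x) - 3/tan(3x) = 0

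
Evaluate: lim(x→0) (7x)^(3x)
This is an exponential indeterminate form.

For exponential indeterminate forms, take the natural log:
  Let L = lim(x→0) (7x)^(3x)
  Then ln(L) = lim(x→0) [exponent × ln(base)]
  Evaluate using L'Hôpital or standard limits, then exponentiate.
  L = 1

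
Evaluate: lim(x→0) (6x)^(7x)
This is an exponential indeterminate form.

For exponential indeterminate forms, take the natural log:
  Let L = lim(x→0) (6x)^(7x)
  Then ln(L) = lim(x→0) [exponent × ln(base)]
  Evaluate using L'Hôpital or standard limits, then exponentiate.
  L = 1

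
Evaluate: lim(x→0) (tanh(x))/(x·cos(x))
This is a 0/0 indeterminate form.

Apply L'Hôpital's rule: differentiate numerator and denominator separately.
  f(x) = tanh(x)   ⇒   f'(x) = 1 - tanh(x)^2
  g(x) = x·cos(x)   ⇒   g'(x) = -x·sin(x) + cos(x)
  lim(x→0) f'(x)/g'(x) = lim(x→0) (1 - tanh(x)^2)/(-x·sin(x) + cos(x))
  = 1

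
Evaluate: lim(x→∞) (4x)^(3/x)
This is an exponential indeterminate form.

For exponential indeterminate forms, take the natural log:
  Let L = lim(x→∞) (4x)^(3/x)
  Then ln(L) = lim(x→∞) [exponent × ln(base)]
  Evaluate using L'Hôpital or standard limits, then exponentiate.
  L = 1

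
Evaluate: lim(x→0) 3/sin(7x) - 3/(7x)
This is an ∞-∞ indeterminate form.

Combine fractions or rationalize to convert ∞-∞ to 0/0 form:
  lim(x→0) 3/sin(7x) - 3/(7x) = 0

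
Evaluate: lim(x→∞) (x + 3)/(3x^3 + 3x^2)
This is an ∞/∞ indeterminate form.

Apply L'Hôpital's rule: differentiate numerator and denominator separately.
  f(x) = x + 3   ⇒   f'(x) = 1
  g(x) = 3·x^3 + 3·x^2   ⇒   g'(x) = 9·x^2 + 6·x
  lim(x→∞) f'(x)/g'(x) = lim(x→∞) (1)/(9·x^2 + 6·x)
  = 0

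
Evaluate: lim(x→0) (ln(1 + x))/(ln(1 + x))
This is a 0/0 indeterminate form.

Apply L'Hôpital's rule: differentiate numerator and denominator separately.
  f(x) = ln(x + 1)   ⇒   f'(x) = 1/(x + 1)
  g(x) = ln(x + 1)   ⇒   g'(x) = 1/(x + 1)
  lim(x→0) f'(x)/g'(x) = lim(x→0) (1/(x + 1))/(1/(x + 1))
  = 1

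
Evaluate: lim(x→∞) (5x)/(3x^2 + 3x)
This is an ∞/∞ indeterminate form.

Apply L'Hôpital's rule: differentiate numerator and denominator separately.
  f(x) = 5·x   ⇒   f'(x) = 5
  g(x) = 3·x^2 + 3·x   ⇒   g'(x) = 6·x + 3
  lim(x→∞) f'(x)/g'(x) = lim(x→∞) (5)/(6·x + 3)
  = 0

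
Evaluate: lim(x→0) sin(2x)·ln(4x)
This is a 0·∞ indeterminate form.

Rewrite 0·∞ as a quotient (0/0 or ∞/∞ form), then apply L'Hôpital's rule:
  lim(x→0) sin(2x)·ln(4x) = 0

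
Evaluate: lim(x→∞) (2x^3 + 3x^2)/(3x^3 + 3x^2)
This is an ∞/∞ indeterminate form.

Apply L'Hôpital's rule: differentiate numerator and denominator separately.
  f(x) = 2·x^3 + 3·x^2   ⇒   f'(x) = 6·x^2 + 6·x
  g(x) = 3·x^3 + 3·x^2   ⇒   g'(x) = 9·x^2 + 6·x
  lim(x→∞) f'(x)/g'(x) = lim(x→∞) (6·x^2 + 6·x)/(9·x^2 + 6·x)
  = 2/3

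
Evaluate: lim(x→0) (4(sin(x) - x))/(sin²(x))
This is a 0/0 indeterminate form.

Apply L'Hôpital's rule: differentiate numerator and denominator separately.
  f(x) = -4·x + 4·sin(x)   ⇒   f'(x) = 4·cos(x) - 4
  g(x) = sin(x)^2   ⇒   g'(x) = 2·sin(x)·cos(x)
  lim(x→0) f'(x)/g'(x) = lim(x→0) (4·cos(x) - 4)/(2·sin(x)·cos(x))
  = 0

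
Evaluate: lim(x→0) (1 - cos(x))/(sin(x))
This is a 0/0 indeterminate form.

Apply L'Hôpital's rule: differentiate numerator and denominator separately.
  f(x) = 1 - cos(x)   ⇒   f'(x) = sin(x)
  g(x) = sin(x)   ⇒   g'(x) = cos(x)
  lim(x→0) f'(x)/g'(x) = lim(x→0) (sin(x))/(cos(x))
  = 0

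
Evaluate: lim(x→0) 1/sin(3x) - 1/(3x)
This is an ∞-∞ indeterminate form.

Combine fractions or rationalize to convert ∞-∞ to 0/0 form:
  lim(x→0) 1/sin(3x) - 1/(3x) = 0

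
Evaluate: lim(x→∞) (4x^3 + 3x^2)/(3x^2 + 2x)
This is an ∞/∞ indeterminate form.

Apply L'Hôpital's rule: differentiate numerator and denominator separately.
  f(x) = 4·x^3 + 3·x^2   ⇒   f'(x) = 12·x^2 + 6·x
  g(x) = 3·x^2 + 2·x   ⇒   g'(x) = 6·x + 2
  lim(x→∞) f'(x)/g'(x) = lim(x→∞) (12·x^2 + 6·x)/(6·x + 2)
  = ∞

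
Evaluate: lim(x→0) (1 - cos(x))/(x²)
This is a 0/0 indeterminate form.

Apply L'Hôpital's rule: differentiate numerator and denominator separately.
  f(x) = 1 - cos(x)   ⇒   f'(x) = sin(x)
  g(x) = x^2   ⇒   g'(x) = 2·x
  lim(x→0) f'(x)/g'(x) = lim(x→0) (sin(x))/(2·x)
  = 1/2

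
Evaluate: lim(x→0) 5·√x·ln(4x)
This is a 0·∞ indeterminate form.

Rewrite 0·∞ as a quotient (0/0 or ∞/∞ form), then apply L'Hôpital's rule:
  lim(x→0) 5·√x·ln(4x) = 0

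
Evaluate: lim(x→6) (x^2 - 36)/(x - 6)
This is a standard limit.

Factor or rationalize the expression:
  lim(x→6) (x^2 - 36)/(x - 6) = 12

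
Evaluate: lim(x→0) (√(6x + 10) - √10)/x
This is a standard limit.

Factor or rationalize the expression:
  lim(x→0) (√(6x + 10) - √10)/x = 3·sqrt(10)/10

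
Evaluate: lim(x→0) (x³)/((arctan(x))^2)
This is a 0/0 indeterminate form.

Apply L'Hôpital's rule: differentiate numerator and denominator separately.
  f(x) = x^3   ⇒   f'(x) = 3·x^2
  g(x) = atan(x)^2   ⇒   g'(x) = 2·atan(x)/(x^2 + 1)
  lim(x→0) f'(x)/g'(x) = lim(x→0) (3·x^2)/(2·atan(x)/(x^2 + 1))
  = 0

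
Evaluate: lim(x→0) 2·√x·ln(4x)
This is a 0·∞ indeterminate form.

Rewrite 0·∞ as a quotient (0/0 or ∞/∞ form), then apply L'Hôpital's rule:
  lim(x→0) 2·√x·ln(4x) = 0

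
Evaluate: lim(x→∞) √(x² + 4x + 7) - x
This is an ∞-∞ indeterminate form.

Combine fractions or rationalize to convert ∞-∞ to 0/0 form:
  lim(x→∞) √(x² + 4x + 7) - x = 2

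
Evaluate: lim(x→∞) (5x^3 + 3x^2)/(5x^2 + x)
This is an ∞/∞ indeterminate form.

Apply L'Hôpital's rule: differentiate numerator and denominator separately.
  f(x) = 5·x^3 + 3·x^2   ⇒   f'(x) = 15·x^2 + 6·x
  g(x) = 5·x^2 + x   ⇒   g'(x) = 10·x + 1
  lim(x→∞) f'(x)/g'(x) = lim(x→∞) (15·x^2 + 6·x)/(10·x + 1)
  = ∞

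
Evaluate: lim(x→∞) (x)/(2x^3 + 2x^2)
This is an ∞/∞ indeterminate form.

Apply L'Hôpital's rule: differentiate numerator and denominator separately.
  f(x) = x   ⇒   f'(x) = 1
  g(x) = 2·x^3 + 2·x^2   ⇒   g'(x) = 6·x^2 + 4·x
  lim(x→∞) f'(x)/g'(x) = lim(x→∞) (1)/(6·x^2 + 4·x)
  = 0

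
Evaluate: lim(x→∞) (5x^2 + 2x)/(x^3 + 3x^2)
This is an ∞/∞ indeterminate form.

Apply L'Hôpital's rule: differentiate numerator and denominator separately.
  f(x) = 5·x^2 + 2·x   ⇒   f'(x) = 10·x + 2
  g(x) = x^3 + 3·x^2   ⇒   g'(x) = 3·x^2 + 6·x
  lim(x→∞) f'(x)/g'(x) = lim(x→∞) (10·x + 2)/(3·x^2 + 6·x)
  = 0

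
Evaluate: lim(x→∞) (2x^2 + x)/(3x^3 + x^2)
This is an ∞/∞ indeterminate form.

Apply L'Hôpital's rule: differentiate numerator and denominator separately.
  f(x) = 2·x^2 + x   ⇒   f'(x) = 4·x + 1
  g(x) = 3·x^3 + x^2   ⇒   g'(x) = 9·x^2 + 2·x
  lim(x→∞) f'(x)/g'(x) = lim(x→∞) (4·x + 1)/(9·x^2 + 2·x)
  = 0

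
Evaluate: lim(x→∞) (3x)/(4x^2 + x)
This is an ∞/∞ indeterminate form.

Apply L'Hôpital's rule: differentiate numerator and denominator separately.
  f(x) = 3·x   ⇒   f'(x) = 3
  g(x) = 4·x^2 + x   ⇒   g'(x) = 8·x + 1
  lim(x→∞) f'(x)/g'(x) = lim(x→∞) (3)/(8·x + 1)
  = 0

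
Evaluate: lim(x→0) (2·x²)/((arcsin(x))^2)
This is a 0/0 indeterminate form.

Apply L'Hôpital's rule: differentiate numerator and denominator separately.
  f(x) = 2·x^2   ⇒   f'(x) = 4·x
  g(x) = asin(x)^2   ⇒   g'(x) = 2·asin(x)/sqrt(1 - x^2)
  lim(x→0) f'(x)/g'(x) = lim(x→0) (4·x)/(2·asin(x)/sqrt(1 - x^2))
  = 2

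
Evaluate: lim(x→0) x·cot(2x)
This is a 0·∞ indeterminate form.

Rewrite 0·∞ as a quotient (0/0 or ∞/∞ form), then apply L'Hôpital's rule:
  lim(x→0) x·cot(2x) = 1/2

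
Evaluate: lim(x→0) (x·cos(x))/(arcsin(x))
This is a 0/0 indeterminate form.

Apply L'Hôpital's rule: differentiate numerator and denominator separately.
  f(x) = x·cos(x)   ⇒   f'(x) = -x·sin(x) + cos(x)
  g(x) = asin(x)   ⇒   g'(x) = 1/sqrt(1 - x^2)
  lim(x→0) f'(x)/g'(x) = lim(x→0) (-x·sin(x) + cos(x))/(1/sqrt(1 - x^2))
  = 1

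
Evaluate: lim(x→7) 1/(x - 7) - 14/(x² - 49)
This is an ∞-∞ indeterminate form.

Combine fractions or rationalize to convert ∞-∞ to 0/0 form:
  lim(x→7) 1/(x - 7) - 14/(x² - 49) = 1/14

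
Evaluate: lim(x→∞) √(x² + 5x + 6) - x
This is an ∞-∞ indeterminate form.

Combine fractions or rationalize to convert ∞-∞ to 0/0 form:
  lim(x→∞) √(x² + 5x + 6) - x = 5/2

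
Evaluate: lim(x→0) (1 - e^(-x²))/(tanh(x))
This is a 0/0 indeterminate form.

Apply L'Hôpital's rule: differentiate numerator and denominator separately.
  f(x) = 1 - e^(-x^2)   ⇒   f'(x) = 2·x·e^(-x^2)
  g(x) = tanh(x)   ⇒   g'(x) = 1 - tanh(x)^2
  lim(x→0) f'(x)/g'(x) = lim(x→0) (2·x·e^(-x^2))/(1 - tanh(x)^2)
  = 0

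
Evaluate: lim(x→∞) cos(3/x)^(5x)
This is an exponential indeterminate form.

For exponential indeterminate forms, take the natural log:
  Let L = lim(x→∞) cos(3/x)^(5x)
  Then ln(L) = lim(x→∞) [exponent × ln(base)]
  Evaluate using L'Hôpital or standard limits, then exponentiate.
  L = 1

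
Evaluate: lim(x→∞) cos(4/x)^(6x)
This is an exponential indeterminate form.

For exponential indeterminate forms, take the natural log:
  Let L = lim(x→∞) cos(4/x)^(6x)
  Then ln(L) = lim(x→∞) [exponent × ln(base)]
  Evaluate using L'Hôpital or standard limits, then exponentiate.
  L = 1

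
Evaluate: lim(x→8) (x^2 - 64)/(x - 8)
This is a standard limit.

Factor or rationalize the expression:
  lim(x→8) (x^2 - 64)/(x - 8) = 16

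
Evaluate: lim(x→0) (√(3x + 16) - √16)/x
This is a standard limit.

Factor or rationalize the expression:
  lim(x→0) (√(3x + 16) - √16)/x = 3/8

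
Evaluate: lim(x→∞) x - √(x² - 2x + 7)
This is an ∞-∞ indeterminate form.

Combine fractions or rationalize to convert ∞-∞ to 0/0 form:
  lim(x→∞) x - √(x² - 2x + 7) = 1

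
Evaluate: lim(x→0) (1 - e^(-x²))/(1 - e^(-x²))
This is a 0/0 indeterminate form.

Apply L'Hôpital's rule: differentiate numerator and denominator separately.
  f(x) = 1 - e^(-x^2)   ⇒   f'(x) = 2·x·e^(-x^2)
  g(x) = 1 - e^(-x^2)   ⇒   g'(x) = 2·x·e^(-x^2)
  lim(x→0) f'(x)/g'(x) = lim(x→0) (2·x·e^(-x^2))/(2·x·e^(-x^2))
  = 1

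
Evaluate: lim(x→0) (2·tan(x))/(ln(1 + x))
This is a 0/0 indeterminate form.

Apply L'Hôpital's rule: differentiate numerator and denominator separately.
  f(x) = 2·tan(x)   ⇒   f'(x) = 2·tan(x)^2 + 2
  g(x) = ln(x + 1)   ⇒   g'(x) = 1/(x + 1)
  lim(x→0) f'(x)/g'(x) = lim(x→0) (2·tan(x)^2 + 2)/(1/(x + 1))
  = 2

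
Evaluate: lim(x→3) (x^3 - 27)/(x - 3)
This is a standard limit.

Factor or rationalize the expression:
  lim(x→3) (x^3 - 27)/(x - 3) = 27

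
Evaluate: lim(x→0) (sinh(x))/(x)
This is a 0/0 indeterminate form.

Apply L'Hôpital's rule: differentiate numerator and denominator separately.
  f(x) = sinh(x)   ⇒   f'(x) = cosh(x)
  g(x) = x   ⇒   g'(x) = 1
  lim(x→0) f'(x)/g'(x) = lim(x→0) (cosh(x))/(1)
  = 1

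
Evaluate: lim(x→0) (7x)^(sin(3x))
This is an exponential indeterminate form.

For exponential indeterminate forms, take the natural log:
  Let L = lim(x→0) (7x)^(sin(3x))
  Then ln(L) = lim(x→0) [exponent × ln(base)]
  Evaluate using L'Hôpital or standard limits, then exponentiate.
  L = 1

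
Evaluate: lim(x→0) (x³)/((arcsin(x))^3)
This is a 0/0 indeterminate form.

Apply L'Hôpital's rule: differentiate numerator and denominator separately.
  f(x) = x^3   ⇒   f'(x) = 3·x^2
  g(x) = asin(x)^3   ⇒   g'(x) = 3·asin(x)^2/sqrt(1 - x^2)
  lim(x→0) f'(x)/g'(x) = lim(x→0) (3·x^2)/(3·asin(x)^2/sqrt(1 - x^2))
  = 1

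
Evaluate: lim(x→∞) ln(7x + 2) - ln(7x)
This is an ∞-∞ indeterminate form.

Combine fractions or rationalize to convert ∞-∞ to 0/0 form:
  lim(x→∞) ln(7x + 2) - ln(7x) = 0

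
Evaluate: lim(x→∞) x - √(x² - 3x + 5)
This is an ∞-∞ indeterminate form.

Combine fractions or rationalize to convert ∞-∞ to 0/0 form:
  lim(x→∞) x - √(x² - 3x + 5) = 3/2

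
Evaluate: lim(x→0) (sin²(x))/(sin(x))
This is a 0/0 indeterminate form.

Apply L'Hôpital's rule: differentiate numerator and denominator separately.
  f(x) = sin(x)^2   ⇒   f'(x) = 2·sin(x)·cos(x)
  g(x) = sin(x)   ⇒   g'(x) = cos(x)
  lim(x→0) f'(x)/g'(x) = lim(x→0) (2·sin(x)·cos(x))/(cos(x))
  = 0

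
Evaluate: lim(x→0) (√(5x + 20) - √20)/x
This is a standard limit.

Factor or rationalize the expression:
  lim(x→0) (√(5x + 20) - √20)/x = sqrt(5)/4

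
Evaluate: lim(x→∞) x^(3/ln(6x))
This is an exponential indeterminate form.

For exponential indeterminate forms, take the natural log:
  Let L = lim(x→∞) x^(3/ln(6x))
  Then ln(L) = lim(x→∞) [exponent × ln(base)]
  Evaluate using L'Hôpital or standard limits, then exponentiate.
  L = e^(3)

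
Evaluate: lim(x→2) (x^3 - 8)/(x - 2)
This is a standard limit.

Factor or rationalize the expression:
  lim(x→2) (x^3 - 8)/(x - 2) = 12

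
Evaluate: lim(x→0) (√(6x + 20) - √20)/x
This is a standard limit.

Factor or rationalize the expression:
  lim(x→0) (√(6x + 20) - √20)/x = 3·sqrt(5)/10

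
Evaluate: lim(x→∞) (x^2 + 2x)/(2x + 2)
This is an ∞/∞ indeterminate form.

Apply L'Hôpital's rule: differentiate numerator and denominator separately.
  f(x) = x^2 + 2·x   ⇒   f'(x) = 2·x + 2
  g(x) = 2·x + 2   ⇒   g'(x) = 2
  lim(x→∞) f'(x)/g'(x) = lim(x→∞) (2·x + 2)/(2)
  = ∞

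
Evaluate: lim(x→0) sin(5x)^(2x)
This is an exponential indeterminate form.

For exponential indeterminate forms, take the natural log:
  Let L = lim(x→0) sin(5x)^(2x)
  Then ln(L) = lim(x→0) [exponent × ln(base)]
  Evaluate using L'Hôpital or standard limits, then exponentiate.
  L = 1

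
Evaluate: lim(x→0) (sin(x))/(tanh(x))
This is a 0/0 indeterminate form.

Apply L'Hôpital's rule: differentiate numerator and denominator separately.
  f(x) = sin(x)   ⇒   f'(x) = cos(x)
  g(x) = tanh(x)   ⇒   g'(x) = 1 - tanh(x)^2
  lim(x→0) f'(x)/g'(x) = lim(x→0) (cos(x))/(1 - tanh(x)^2)
  = 1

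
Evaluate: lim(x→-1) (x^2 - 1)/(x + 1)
This is a standard limit.

Factor or rationalize the expression:
  lim(x→-1) (x^2 - 1)/(x + 1) = -2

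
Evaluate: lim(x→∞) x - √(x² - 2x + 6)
This is an ∞-∞ indeterminate form.

Combine fractions or rationalize to convert ∞-∞ to 0/0 form:
  lim(x→∞) x - √(x² - 2x + 6) = 1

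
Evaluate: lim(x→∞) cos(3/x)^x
This is an exponential indeterminate form.

For exponential indeterminate forms, take the natural log:
  Let L = lim(x→∞) cos(3/x)^x
  Then ln(L) = lim(x→∞) [exponent × ln(base)]
  Evaluate using L'Hôpital or standard limits, then exponentiate.
  L = 1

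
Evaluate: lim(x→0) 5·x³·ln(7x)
This is a 0·∞ indeterminate form.

Rewrite 0·∞ as a quotient (0/0 or ∞/∞ form), then apply L'Hôpital's rule:
  lim(x→0) 5·x³·ln(7x) = 0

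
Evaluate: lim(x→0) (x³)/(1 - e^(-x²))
This is a 0/0 indeterminate form.

Apply L'Hôpital's rule: differentiate numerator and denominator separately.
  f(x) = x^3   ⇒   f'(x) = 3·x^2
  g(x) = 1 - e^(-x^2)   ⇒   g'(x) = 2·x·e^(-x^2)
  lim(x→0) f'(x)/g'(x) = lim(x→0) (3·x^2)/(2·x·e^(-x^2))
  = 0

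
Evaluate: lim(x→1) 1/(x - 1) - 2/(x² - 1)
This is an ∞-∞ indeterminate form.

Combine fractions or rationalize to convert ∞-∞ to 0/0 form:
  lim(x→1) 1/(x - 1) - 2/(x² - 1) = 1/2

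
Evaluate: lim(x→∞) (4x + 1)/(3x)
This is an ∞/∞ indeterminate form.

Apply L'Hôpital's rule: differentiate numerator and denominator separately.
  f(x) = 4·x + 1   ⇒   f'(x) = 4
  g(x) = 3·x   ⇒   g'(x) = 3
  lim(x→∞) f'(x)/g'(x) = lim(x→∞) (4)/(3)
  = 4/3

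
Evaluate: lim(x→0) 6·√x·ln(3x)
This is a 0·∞ indeterminate form.

Rewrite 0·∞ as a quotient (0/0 or ∞/∞ form), then apply L'Hôpital's rule:
  lim(x→0) 6·√x·ln(3x) = 0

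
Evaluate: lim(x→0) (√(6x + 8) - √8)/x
This is a standard limit.

Factor or rationalize the expression:
  lim(x→0) (√(6x + 8) - √8)/x = 3·sqrt(2)/4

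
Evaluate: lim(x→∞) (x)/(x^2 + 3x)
This is an ∞/∞ indeterminate form.

Apply L'Hôpital's rule: differentiate numerator and denominator separately.
  f(x) = x   ⇒   f'(x) = 1
  g(x) = x^2 + 3·x   ⇒   g'(x) = 2·x + 3
  lim(x→∞) f'(x)/g'(x) = lim(x→∞) (1)/(2·x + 3)
  = 0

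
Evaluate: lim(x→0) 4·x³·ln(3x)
This is a 0·∞ indeterminate form.

Rewrite 0·∞ as a quotient (0/0 or ∞/∞ form), then apply L'Hôpital's rule:
  lim(x→0) 4·x³·ln(3x) = 0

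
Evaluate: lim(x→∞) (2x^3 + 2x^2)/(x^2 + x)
This is an ∞/∞ indeterminate form.

Apply L'Hôpital's rule: differentiate numerator and denominator separately.
  f(x) = 2·x^3 + 2·x^2   ⇒   f'(x) = 6·x^2 + 4·x
  g(x) = x^2 + x   ⇒   g'(x) = 2·x + 1
  lim(x→∞) f'(x)/g'(x) = lim(x→∞) (6·x^2 + 4·x)/(2·x + 1)
  = ∞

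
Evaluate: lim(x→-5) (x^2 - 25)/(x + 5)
This is a standard limit.

Factor or rationalize the expression:
  lim(x→-5) (x^2 - 25)/(x + 5) = -10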